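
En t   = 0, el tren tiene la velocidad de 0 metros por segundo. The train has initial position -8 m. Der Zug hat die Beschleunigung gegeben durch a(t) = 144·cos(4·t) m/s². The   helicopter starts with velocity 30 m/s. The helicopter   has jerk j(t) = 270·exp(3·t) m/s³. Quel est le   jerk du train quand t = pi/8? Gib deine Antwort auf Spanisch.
Partiendo de la aceleración a(t) = 144·cos(4·t), tomamos 1 derivada. La derivada de la aceleración da la sacudida: j(t) = -576·sin(4·t). Tenemos la sacudida j(t) = -576·sin(4·t). Sustituyendo t = pi/8: j(pi/8) = -576.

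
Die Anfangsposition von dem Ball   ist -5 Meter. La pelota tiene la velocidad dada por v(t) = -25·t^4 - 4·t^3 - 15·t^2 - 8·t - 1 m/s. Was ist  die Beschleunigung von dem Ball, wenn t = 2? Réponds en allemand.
Ausgehend von der Geschwindigkeit v(t) = -25·t^4 - 4·t^3 - 15·t^2 - 8·t - 1, nehmen wir 1 Ableitung. Die Ableitung von der Geschwindigkeit ergibt die Beschleunigung: a(t) = -100·t^3 - 12·t^2 - 30·t - 8. Aus der Gleichung für die Beschleunigung a(t) = -100·t^3 - 12·t^2 - 30·t - 8, setzen wir t = 2 ein und erhalten a = -916.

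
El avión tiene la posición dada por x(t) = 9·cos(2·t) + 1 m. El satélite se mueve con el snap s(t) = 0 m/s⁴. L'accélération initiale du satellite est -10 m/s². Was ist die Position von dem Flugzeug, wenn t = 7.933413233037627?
Wir haben die Position x(t) = 9·cos(2·t) + 1. Durch Einsetzen von t = 7.933413233037627: x(7.933413233037627) = -7.88666982799797.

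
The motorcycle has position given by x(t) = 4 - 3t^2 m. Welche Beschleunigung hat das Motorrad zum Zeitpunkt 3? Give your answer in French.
En partant de la position x(t) = 4 - 3·t^2, nous prenons 2 dérivées. En dérivant la position, nous obtenons la vitesse: v(t) = -6·t. En prenant d/dt de v(t), nous trouvons a(t) = -6. De l'équation de l'accélération a(t) = -6, nous substituons t = 3 pour obtenir a = -6.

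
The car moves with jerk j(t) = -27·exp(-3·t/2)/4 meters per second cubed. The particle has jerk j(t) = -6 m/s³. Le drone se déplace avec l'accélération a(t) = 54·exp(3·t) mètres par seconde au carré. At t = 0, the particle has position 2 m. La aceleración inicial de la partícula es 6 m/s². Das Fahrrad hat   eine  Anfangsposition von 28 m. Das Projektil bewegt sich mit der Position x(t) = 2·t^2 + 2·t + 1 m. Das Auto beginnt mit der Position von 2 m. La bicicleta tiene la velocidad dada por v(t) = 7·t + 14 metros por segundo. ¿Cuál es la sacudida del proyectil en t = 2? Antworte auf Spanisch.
Partiendo de la posición x(t) = 2·t^2 + 2·t + 1, tomamos 3 derivadas. Derivando la posición, obtenemos la velocidad: v(t) = 4·t + 2. La derivada de la velocidad da la aceleración: a(t) = 4. La derivada de la aceleración da la sacudida: j(t) = 0. De la ecuación de la sacudida j(t) = 0, sustituimos t = 2 para obtener j = 0.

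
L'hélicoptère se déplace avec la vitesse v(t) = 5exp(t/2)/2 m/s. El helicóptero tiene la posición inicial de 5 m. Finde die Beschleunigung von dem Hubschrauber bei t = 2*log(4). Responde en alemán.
Um dies zu lösen, müssen wir 1 Ableitung unserer Gleichung für die Geschwindigkeit v(t) = 5·exp(t/2)/2 nehmen. Die Ableitung von der Geschwindigkeit ergibt die Beschleunigung: a(t) = 5·exp(t/2)/4. Aus der Gleichung für die Beschleunigung a(t) = 5·exp(t/2)/4, setzen wir t = 2*log(4) ein und erhalten a = 5.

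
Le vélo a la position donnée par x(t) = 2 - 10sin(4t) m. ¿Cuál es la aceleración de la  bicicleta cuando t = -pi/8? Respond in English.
We must differentiate our position equation x(t) = 2 - 10·sin(4·t) 2 times. Differentiating position, we get velocity: v(t) = -40·cos(4·t). Taking d/dt of v(t), we find a(t) = 160·sin(4·t). We have acceleration a(t) = 160·sin(4·t). Substituting t = -pi/8: a(-pi/8) = -160.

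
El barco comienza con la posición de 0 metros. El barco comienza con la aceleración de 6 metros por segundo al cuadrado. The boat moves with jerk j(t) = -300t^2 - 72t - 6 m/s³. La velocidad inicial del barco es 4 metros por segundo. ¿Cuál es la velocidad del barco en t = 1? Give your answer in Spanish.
Debemos encontrar la antiderivada de nuestra ecuación de la sacudida j(t) = -300·t^2 - 72·t - 6 2 veces. Integrando la sacudida y usando la condición inicial a(0) = 6, obtenemos a(t) = -100·t^3 - 36·t^2 - 6·t + 6. La integral de la aceleración es la velocidad. Usando v(0) = 4, obtenemos v(t) = -25·t^4 - 12·t^3 - 3·t^2 + 6·t + 4. Tenemos la velocidad v(t) = -25·t^4 - 12·t^3 - 3·t^2 + 6·t + 4. Sustituyendo t = 1: v(1) = -30.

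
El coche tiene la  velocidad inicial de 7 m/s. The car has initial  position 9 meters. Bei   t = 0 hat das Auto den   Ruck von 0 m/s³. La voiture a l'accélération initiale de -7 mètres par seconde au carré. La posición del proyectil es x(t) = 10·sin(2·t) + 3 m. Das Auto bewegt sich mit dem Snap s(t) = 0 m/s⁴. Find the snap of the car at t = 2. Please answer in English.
We have snap s(t) = 0. Substituting t = 2: s(2) = 0.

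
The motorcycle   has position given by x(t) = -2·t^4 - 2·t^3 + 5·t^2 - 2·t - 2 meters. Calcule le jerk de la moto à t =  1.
Nous devons dériver notre équation de la position x(t) = -2·t^4 - 2·t^3 + 5·t^2 - 2·t - 2 3 fois. La dérivée de la position donne la vitesse: v(t) = -8·t^3 - 6·t^2 + 10·t - 2. La dérivée de la vitesse donne l'accélération: a(t) = -24·t^2 - 12·t + 10. La dérivée de l'accélération donne le jerk: j(t) = -48·t - 12. De l'équation du jerk j(t) = -48·t - 12, nous substituons t = 1 pour obtenir j = -60.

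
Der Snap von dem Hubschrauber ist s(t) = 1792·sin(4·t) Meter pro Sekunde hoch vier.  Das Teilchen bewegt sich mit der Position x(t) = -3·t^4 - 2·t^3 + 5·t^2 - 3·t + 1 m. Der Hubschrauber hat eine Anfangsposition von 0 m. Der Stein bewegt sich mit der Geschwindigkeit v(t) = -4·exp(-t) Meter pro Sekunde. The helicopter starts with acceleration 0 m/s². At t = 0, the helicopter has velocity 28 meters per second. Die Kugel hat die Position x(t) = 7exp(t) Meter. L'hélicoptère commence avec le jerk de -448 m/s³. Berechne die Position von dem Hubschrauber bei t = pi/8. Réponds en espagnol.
Debemos encontrar la integral de nuestra ecuación del snap s(t) = 1792·sin(4·t) 4 veces. La antiderivada del snap es la sacudida. Usando j(0) = -448, obtenemos j(t) = -448·cos(4·t). Tomando ∫j(t)dt y aplicando a(0) = 0, encontramos a(t) = -112·sin(4·t). La antiderivada de la aceleración, con v(0) = 28, da la velocidad: v(t) = 28·cos(4·t). Integrando la velocidad y usando la condición inicial x(0) = 0, obtenemos x(t) = 7·sin(4·t). Tenemos la posición x(t) = 7·sin(4·t). Sustituyendo t = pi/8: x(pi/8) = 7.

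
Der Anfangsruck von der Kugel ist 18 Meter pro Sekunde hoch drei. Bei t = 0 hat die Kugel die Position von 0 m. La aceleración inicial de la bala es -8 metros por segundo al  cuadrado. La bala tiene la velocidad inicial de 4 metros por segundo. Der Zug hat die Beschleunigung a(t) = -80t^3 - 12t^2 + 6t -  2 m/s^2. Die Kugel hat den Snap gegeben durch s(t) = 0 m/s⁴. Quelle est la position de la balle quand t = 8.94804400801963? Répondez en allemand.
Ausgehend von dem Snap s(t) = 0, nehmen wir 4 Integrale. Durch Integration von dem Snap und Verwendung der Anfangsbedingung j(0) = 18, erhalten wir j(t) = 18. Mit ∫j(t)dt und Anwendung von a(0) = -8, finden wir a(t) = 18·t - 8. Die Stammfunktion von der Beschleunigung ist die Geschwindigkeit. Mit v(0) = 4 erhalten wir v(t) = 9·t^2 - 8·t + 4. Mit ∫v(t)dt und Anwendung von x(0) = 0, finden wir x(t) = 3·t^3 - 4·t^2 + 4·t. Wir haben die Position x(t) = 3·t^3 - 4·t^2 + 4·t. Durch Einsetzen von t = 8.94804400801963: x(8.94804400801963) = 1864.86452427995.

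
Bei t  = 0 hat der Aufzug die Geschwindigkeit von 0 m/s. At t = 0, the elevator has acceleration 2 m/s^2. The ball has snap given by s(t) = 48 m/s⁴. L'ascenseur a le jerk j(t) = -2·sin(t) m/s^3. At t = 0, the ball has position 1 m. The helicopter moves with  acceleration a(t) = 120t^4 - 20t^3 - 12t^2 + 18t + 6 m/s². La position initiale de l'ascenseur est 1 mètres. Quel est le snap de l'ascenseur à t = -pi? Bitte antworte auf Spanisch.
Partiendo de la sacudida j(t) = -2·sin(t), tomamos 1 derivada. Tomando d/dt de j(t), encontramos s(t) = -2·cos(t). De la ecuación del snap s(t) = -2·cos(t), sustituimos t = -pi para obtener s = 2.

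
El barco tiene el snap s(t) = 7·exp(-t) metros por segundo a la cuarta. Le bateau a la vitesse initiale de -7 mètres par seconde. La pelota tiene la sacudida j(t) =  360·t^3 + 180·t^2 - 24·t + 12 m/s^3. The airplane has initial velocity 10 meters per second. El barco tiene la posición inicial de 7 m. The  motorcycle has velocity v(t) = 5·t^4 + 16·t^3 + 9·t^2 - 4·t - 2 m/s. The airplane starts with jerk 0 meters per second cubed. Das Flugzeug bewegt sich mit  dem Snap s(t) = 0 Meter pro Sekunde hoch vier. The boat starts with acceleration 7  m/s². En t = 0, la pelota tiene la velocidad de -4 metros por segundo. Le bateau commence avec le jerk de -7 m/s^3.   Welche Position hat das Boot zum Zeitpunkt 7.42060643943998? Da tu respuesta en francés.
En partant du snap s(t) = 7·exp(-t), nous prenons 4 intégrales. La primitive du snap, avec j(0) = -7, donne le jerk: j(t) = -7·exp(-t). En prenant ∫j(t)dt et en appliquant a(0) = 7, nous trouvons a(t) = 7·exp(-t). La primitive de l'accélération est la vitesse. En utilisant v(0) = -7, nous obtenons v(t) = -7·exp(-t). L'intégrale de la vitesse, avec x(0) = 7, donne la position: x(t) = 7·exp(-t). En utilisant x(t) = 7·exp(-t) et en substituant t = 7.42060643943998, nous trouvons x = 0.00419150135595758.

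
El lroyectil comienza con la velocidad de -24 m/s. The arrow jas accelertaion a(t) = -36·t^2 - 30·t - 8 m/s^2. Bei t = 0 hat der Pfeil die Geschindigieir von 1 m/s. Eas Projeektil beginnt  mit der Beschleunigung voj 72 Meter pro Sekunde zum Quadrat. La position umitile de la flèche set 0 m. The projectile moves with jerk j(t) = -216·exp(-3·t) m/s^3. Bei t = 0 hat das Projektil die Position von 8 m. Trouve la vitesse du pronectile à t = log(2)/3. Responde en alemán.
Wir müssen unsere Gleichung für den Ruck j(t) = -216·exp(-3·t) 2-mal integrieren. Durch Integration von dem Ruck und Verwendung der Anfangsbedingung a(0) = 72, erhalten wir a(t) = 72·exp(-3·t). Durch Integration von der Beschleunigung und Verwendung der Anfangsbedingung v(0) = -24, erhalten wir v(t) = -24·exp(-3·t). Aus der Gleichung für die Geschwindigkeit v(t) = -24·exp(-3·t), setzen wir t = log(2)/3 ein und erhalten v = -12.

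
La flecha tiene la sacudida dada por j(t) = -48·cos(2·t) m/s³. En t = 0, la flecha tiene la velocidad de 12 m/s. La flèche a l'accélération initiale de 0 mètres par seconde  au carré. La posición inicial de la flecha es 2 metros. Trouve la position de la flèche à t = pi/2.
Nous devons trouver l'intégrale de notre équation du jerk j(t) = -48·cos(2·t) 3 fois. En prenant ∫j(t)dt et en appliquant a(0) = 0, nous trouvons a(t) = -24·sin(2·t). En prenant ∫a(t)dt et en appliquant v(0) = 12, nous trouvons v(t) = 12·cos(2·t). La primitive de la vitesse est la position. En utilisant x(0) = 2, nous obtenons x(t) = 6·sin(2·t) + 2. En utilisant x(t) = 6·sin(2·t) + 2 et en substituant t = pi/2, nous trouvons x = 2.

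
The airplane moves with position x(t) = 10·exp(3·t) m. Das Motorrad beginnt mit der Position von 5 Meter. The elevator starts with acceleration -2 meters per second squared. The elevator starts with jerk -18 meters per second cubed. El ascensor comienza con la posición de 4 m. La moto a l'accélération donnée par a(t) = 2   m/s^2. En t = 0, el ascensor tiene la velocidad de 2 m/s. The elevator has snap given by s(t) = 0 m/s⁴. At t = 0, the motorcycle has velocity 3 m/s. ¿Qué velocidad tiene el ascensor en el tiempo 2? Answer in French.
Nous devons intégrer notre équation du snap s(t) = 0 3 fois. En intégrant le snap et en utilisant la condition initiale j(0) = -18, nous obtenons j(t) = -18. La primitive du jerk, avec a(0) = -2, donne l'accélération: a(t) = -18·t - 2. L'intégrale de l'accélération est la vitesse. En utilisant v(0) = 2, nous obtenons v(t) = -9·t^2 - 2·t + 2. De l'équation de la vitesse v(t) = -9·t^2 - 2·t + 2, nous substituons t = 2 pour obtenir v = -38.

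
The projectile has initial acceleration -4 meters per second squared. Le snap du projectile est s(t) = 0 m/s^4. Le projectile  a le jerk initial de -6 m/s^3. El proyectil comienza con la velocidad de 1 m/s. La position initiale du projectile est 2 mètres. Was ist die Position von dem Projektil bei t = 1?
Wir müssen unsere Gleichung für den Snap s(t) = 0 4-mal integrieren. Das Integral von dem Snap, mit j(0) = -6, ergibt den Ruck: j(t) = -6. Durch Integration von dem Ruck und Verwendung der Anfangsbedingung a(0) = -4, erhalten wir a(t) = -6·t - 4. Die Stammfunktion von der Beschleunigung, mit v(0) = 1, ergibt die Geschwindigkeit: v(t) = -3·t^2 - 4·t + 1. Durch Integration von der Geschwindigkeit und Verwendung der Anfangsbedingung x(0) = 2, erhalten wir x(t) = -t^3 - 2·t^2 + t + 2. Mit x(t) = -t^3 - 2·t^2 + t + 2 und Einsetzen von t = 1, finden wir x = 0.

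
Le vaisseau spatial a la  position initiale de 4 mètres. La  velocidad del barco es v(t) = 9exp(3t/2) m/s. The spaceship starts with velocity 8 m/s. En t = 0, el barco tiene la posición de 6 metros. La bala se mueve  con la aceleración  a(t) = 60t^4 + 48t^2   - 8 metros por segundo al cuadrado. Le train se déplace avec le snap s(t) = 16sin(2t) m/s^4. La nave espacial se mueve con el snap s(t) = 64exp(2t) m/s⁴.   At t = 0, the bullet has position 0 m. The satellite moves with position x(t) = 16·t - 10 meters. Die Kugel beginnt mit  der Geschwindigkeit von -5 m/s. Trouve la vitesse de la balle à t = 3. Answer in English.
To solve this, we need to take 1 antiderivative of our acceleration equation a(t) = 60·t^4 + 48·t^2 - 8. The antiderivative of acceleration is velocity. Using v(0) = -5, we get v(t) = 12·t^5 + 16·t^3 - 8·t - 5. From the given velocity equation v(t) = 12·t^5 + 16·t^3 - 8·t - 5, we substitute t = 3 to get v = 3319.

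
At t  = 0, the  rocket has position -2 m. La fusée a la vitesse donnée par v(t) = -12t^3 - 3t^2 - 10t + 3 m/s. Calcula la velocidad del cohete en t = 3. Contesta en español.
Tenemos la velocidad v(t) = -12·t^3 - 3·t^2 - 10·t + 3. Sustituyendo t = 3: v(3) = -378.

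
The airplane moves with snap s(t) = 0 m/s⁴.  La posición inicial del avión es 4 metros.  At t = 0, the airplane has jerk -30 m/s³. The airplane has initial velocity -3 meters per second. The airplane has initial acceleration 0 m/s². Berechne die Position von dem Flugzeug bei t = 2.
Ausgehend von dem Snap s(t) = 0, nehmen wir 4 Stammfunktionen. Durch Integration von dem Snap und Verwendung der Anfangsbedingung j(0) = -30, erhalten wir j(t) = -30. Die Stammfunktion von dem Ruck ist die Beschleunigung. Mit a(0) = 0 erhalten wir a(t) = -30·t. Das Integral von der Beschleunigung, mit v(0) = -3, ergibt die Geschwindigkeit: v(t) = -15·t^2 - 3. Das Integral von der Geschwindigkeit, mit x(0) = 4, ergibt die Position: x(t) = -5·t^3 - 3·t + 4. Wir haben die Position x(t) = -5·t^3 - 3·t + 4. Durch Einsetzen von t = 2: x(2) = -42.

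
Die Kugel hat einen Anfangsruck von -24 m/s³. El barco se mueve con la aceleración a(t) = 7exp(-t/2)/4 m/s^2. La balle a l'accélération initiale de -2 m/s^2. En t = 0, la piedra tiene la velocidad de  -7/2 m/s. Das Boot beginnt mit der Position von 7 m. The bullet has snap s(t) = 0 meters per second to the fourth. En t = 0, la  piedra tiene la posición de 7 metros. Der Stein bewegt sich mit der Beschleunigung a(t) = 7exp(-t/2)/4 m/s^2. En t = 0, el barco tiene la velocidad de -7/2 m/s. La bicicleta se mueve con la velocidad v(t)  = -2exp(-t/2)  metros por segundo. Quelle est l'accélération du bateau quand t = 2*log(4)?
Nous avons l'accélération a(t) = 7·exp(-t/2)/4. En substituant t = 2*log(4): a(2*log(4)) = 7/16.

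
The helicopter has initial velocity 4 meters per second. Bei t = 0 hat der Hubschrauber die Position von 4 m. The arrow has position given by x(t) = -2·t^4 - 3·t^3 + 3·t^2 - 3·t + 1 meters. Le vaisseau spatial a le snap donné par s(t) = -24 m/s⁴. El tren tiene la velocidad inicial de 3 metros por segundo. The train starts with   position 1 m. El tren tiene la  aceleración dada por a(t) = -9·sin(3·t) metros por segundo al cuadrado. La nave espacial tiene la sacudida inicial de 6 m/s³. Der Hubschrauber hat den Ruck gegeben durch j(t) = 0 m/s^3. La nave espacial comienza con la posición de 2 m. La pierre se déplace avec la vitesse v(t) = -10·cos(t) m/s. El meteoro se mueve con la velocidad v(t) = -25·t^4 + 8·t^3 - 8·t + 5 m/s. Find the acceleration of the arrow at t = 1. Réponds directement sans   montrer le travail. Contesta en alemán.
Die Antwort ist -36.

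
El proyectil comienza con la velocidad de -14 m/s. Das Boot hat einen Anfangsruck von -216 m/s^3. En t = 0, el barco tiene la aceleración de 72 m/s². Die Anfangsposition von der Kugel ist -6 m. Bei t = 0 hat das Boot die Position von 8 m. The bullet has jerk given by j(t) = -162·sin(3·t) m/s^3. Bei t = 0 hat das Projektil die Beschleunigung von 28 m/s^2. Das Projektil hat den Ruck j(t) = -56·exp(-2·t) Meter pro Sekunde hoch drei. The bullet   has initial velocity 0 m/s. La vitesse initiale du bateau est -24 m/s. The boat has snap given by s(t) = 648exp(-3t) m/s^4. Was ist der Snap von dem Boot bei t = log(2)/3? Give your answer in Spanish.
Tenemos el snap s(t) = 648·exp(-3·t). Sustituyendo t = log(2)/3: s(log(2)/3) = 324.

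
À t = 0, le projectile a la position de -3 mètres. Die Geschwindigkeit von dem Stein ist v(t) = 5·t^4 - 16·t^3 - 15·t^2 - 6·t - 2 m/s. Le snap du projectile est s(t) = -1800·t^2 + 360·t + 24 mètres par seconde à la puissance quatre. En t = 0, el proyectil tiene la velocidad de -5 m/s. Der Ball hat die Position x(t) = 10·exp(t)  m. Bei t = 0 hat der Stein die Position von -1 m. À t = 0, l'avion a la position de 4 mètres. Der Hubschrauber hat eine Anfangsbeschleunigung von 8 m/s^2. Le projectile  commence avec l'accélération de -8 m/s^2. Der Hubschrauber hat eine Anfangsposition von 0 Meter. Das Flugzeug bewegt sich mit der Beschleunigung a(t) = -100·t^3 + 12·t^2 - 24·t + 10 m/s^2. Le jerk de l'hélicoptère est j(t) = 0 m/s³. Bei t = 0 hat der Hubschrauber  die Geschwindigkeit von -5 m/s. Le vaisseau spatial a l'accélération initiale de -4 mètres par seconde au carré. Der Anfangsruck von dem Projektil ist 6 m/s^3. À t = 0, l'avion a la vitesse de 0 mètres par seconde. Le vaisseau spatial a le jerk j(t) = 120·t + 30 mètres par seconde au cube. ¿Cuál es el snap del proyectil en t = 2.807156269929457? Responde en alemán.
Wir haben den Snap s(t) = -1800·t^2 + 360·t + 24. Durch Einsetzen von t = 2.807156269929457: s(2.807156269929457) = -13149.6511256731.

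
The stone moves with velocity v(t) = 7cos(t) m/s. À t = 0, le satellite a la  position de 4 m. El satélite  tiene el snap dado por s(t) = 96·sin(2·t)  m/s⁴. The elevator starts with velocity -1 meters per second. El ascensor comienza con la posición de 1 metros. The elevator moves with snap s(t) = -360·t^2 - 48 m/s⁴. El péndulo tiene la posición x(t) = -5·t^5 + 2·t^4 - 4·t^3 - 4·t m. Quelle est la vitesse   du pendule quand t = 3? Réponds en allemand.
Wir müssen unsere Gleichung für die Position x(t) = -5·t^5 + 2·t^4 - 4·t^3 - 4·t 1-mal ableiten. Mit d/dt von x(t) finden wir v(t) = -25·t^4 + 8·t^3 - 12·t^2 - 4. Wir haben die Geschwindigkeit v(t) = -25·t^4 + 8·t^3 - 12·t^2 - 4. Durch Einsetzen von t = 3: v(3) = -1921.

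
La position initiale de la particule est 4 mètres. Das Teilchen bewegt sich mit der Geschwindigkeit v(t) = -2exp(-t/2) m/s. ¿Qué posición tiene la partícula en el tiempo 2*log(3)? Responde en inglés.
To find the answer, we compute 1 antiderivative of v(t) = -2·exp(-t/2). Taking ∫v(t)dt and applying x(0) = 4, we find x(t) = 4·exp(-t/2). Using x(t) = 4·exp(-t/2) and substituting t = 2*log(3), we find x = 4/3.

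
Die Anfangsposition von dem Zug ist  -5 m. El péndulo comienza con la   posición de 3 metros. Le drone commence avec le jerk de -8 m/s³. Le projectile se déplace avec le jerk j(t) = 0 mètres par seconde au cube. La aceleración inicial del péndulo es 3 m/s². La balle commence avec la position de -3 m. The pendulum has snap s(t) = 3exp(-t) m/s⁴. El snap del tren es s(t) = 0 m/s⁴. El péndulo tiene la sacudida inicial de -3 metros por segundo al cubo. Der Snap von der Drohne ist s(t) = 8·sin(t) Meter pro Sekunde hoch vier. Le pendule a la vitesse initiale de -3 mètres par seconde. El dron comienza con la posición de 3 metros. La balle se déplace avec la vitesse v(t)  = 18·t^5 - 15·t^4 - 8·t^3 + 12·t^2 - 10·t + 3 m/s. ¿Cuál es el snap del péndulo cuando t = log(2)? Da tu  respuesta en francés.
Nous avons le snap s(t) = 3·exp(-t). En substituant t = log(2): s(log(2)) = 3/2.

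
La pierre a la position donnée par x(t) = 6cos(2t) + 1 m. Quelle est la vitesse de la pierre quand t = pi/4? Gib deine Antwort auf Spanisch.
Debemos derivar nuestra ecuación de la posición x(t) = 6·cos(2·t) + 1 1 vez. Tomando d/dt de x(t), encontramos v(t) = -12·sin(2·t). Tenemos la velocidad v(t) = -12·sin(2·t). Sustituyendo t = pi/4: v(pi/4) = -12.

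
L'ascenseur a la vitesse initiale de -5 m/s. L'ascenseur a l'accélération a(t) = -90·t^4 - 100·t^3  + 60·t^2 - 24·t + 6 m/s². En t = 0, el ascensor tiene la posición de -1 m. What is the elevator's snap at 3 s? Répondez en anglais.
We must differentiate our acceleration equation a(t) = -90·t^4 - 100·t^3 + 60·t^2 - 24·t + 6 2 times. The derivative of acceleration gives jerk: j(t) = -360·t^3 - 300·t^2 + 120·t - 24. The derivative of jerk gives snap: s(t) = -1080·t^2 - 600·t + 120. From the given snap equation s(t) = -1080·t^2 - 600·t + 120, we substitute t = 3 to get s = -11400.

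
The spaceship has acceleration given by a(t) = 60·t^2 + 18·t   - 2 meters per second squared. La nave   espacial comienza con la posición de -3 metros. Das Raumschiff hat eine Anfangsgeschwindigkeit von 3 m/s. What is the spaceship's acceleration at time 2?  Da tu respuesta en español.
Usando a(t) = 60·t^2 + 18·t - 2 y sustituyendo t = 2, encontramos a = 274.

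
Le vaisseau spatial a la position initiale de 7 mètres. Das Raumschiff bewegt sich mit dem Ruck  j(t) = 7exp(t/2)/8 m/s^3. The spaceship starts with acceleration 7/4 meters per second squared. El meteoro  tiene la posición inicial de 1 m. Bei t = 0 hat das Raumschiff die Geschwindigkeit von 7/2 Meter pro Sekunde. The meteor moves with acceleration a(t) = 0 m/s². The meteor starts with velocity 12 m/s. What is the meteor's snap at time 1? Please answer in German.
Um dies zu lösen, müssen wir 2 Ableitungen unserer Gleichung für die Beschleunigung a(t) = 0 nehmen. Mit d/dt von a(t) finden wir j(t) = 0. Mit d/dt von j(t) finden wir s(t) = 0. Wir haben den Snap s(t) = 0. Durch Einsetzen von t = 1: s(1) = 0.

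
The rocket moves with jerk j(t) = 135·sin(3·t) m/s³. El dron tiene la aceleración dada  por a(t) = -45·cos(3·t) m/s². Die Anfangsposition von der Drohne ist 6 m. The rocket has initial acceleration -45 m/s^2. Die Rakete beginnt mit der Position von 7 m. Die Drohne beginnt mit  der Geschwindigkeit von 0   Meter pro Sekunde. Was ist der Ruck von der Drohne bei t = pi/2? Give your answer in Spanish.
Partiendo de la aceleración a(t) = -45·cos(3·t), tomamos 1 derivada. Derivando la aceleración, obtenemos la sacudida: j(t) = 135·sin(3·t). Tenemos la sacudida j(t) = 135·sin(3·t). Sustituyendo t = pi/2: j(pi/2) = -135.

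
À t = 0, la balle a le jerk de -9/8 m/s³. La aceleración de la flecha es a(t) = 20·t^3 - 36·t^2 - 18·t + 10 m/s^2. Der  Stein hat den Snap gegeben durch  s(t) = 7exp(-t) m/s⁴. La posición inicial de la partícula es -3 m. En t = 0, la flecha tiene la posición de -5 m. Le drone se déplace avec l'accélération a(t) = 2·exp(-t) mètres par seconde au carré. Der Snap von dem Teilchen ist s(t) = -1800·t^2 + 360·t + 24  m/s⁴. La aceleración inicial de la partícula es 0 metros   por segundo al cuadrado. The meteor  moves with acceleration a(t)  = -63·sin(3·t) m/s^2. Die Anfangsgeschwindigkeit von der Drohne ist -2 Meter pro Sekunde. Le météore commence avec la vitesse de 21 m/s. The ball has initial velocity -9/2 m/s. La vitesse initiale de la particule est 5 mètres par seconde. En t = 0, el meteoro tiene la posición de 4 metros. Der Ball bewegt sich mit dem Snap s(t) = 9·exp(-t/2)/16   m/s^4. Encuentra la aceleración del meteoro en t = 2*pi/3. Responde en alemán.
Wir haben die Beschleunigung a(t) = -63·sin(3·t). Durch Einsetzen von t = 2*pi/3: a(2*pi/3) = 0.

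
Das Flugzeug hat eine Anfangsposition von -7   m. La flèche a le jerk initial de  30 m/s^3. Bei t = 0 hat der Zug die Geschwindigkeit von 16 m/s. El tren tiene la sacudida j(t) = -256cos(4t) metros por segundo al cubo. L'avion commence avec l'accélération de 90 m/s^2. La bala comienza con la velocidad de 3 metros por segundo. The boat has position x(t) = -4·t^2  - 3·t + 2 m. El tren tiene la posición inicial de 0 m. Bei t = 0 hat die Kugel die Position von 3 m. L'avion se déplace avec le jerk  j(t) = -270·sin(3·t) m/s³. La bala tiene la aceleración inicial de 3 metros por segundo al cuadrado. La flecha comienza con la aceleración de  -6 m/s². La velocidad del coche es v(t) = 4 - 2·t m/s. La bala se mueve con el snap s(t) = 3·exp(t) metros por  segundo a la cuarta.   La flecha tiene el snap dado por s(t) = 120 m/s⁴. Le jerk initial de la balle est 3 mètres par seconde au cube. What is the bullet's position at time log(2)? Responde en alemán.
Um dies zu lösen, müssen wir 4 Integrale unserer Gleichung für den Snap s(t) = 3·exp(t) finden. Mit ∫s(t)dt und Anwendung von j(0) = 3, finden wir j(t) = 3·exp(t). Mit ∫j(t)dt und Anwendung von a(0) = 3, finden wir a(t) = 3·exp(t). Die Stammfunktion von der Beschleunigung ist die Geschwindigkeit. Mit v(0) = 3 erhalten wir v(t) = 3·exp(t). Die Stammfunktion von der Geschwindigkeit ist die Position. Mit x(0) = 3 erhalten wir x(t) = 3·exp(t). Mit x(t) = 3·exp(t) und Einsetzen von t = log(2), finden wir x = 6.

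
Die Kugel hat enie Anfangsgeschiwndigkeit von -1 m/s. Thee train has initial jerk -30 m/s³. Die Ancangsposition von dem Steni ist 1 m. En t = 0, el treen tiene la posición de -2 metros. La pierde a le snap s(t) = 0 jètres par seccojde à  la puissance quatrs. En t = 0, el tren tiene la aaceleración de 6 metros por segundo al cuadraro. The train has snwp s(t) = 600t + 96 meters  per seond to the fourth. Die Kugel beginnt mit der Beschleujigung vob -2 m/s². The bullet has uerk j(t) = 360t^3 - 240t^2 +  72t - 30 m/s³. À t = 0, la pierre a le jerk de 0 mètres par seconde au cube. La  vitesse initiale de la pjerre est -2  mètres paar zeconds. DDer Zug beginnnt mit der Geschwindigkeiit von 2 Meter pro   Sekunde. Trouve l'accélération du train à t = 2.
En partant du snap s(t) = 600·t + 96, nous prenons 2 intégrales. En intégrant le snap et en utilisant la condition initiale j(0) = -30, nous obtenons j(t) = 300·t^2 + 96·t - 30. L'intégrale du jerk est l'accélération. En utilisant a(0) = 6, nous obtenons a(t) = 100·t^3 + 48·t^2 - 30·t + 6. En utilisant a(t) = 100·t^3 + 48·t^2 - 30·t + 6 et en substituant t = 2, nous trouvons a = 938.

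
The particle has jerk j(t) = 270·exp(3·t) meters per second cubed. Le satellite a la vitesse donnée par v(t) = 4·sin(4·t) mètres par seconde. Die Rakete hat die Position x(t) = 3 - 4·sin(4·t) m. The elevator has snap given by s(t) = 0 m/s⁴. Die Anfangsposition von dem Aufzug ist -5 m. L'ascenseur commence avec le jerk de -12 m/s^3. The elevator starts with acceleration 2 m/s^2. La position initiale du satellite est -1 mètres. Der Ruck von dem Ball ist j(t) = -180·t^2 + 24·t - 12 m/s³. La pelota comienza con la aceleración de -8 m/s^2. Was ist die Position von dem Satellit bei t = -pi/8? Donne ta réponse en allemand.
Wir müssen die Stammfunktion unserer Gleichung für die Geschwindigkeit v(t) = 4·sin(4·t) 1-mal finden. Mit ∫v(t)dt und Anwendung von x(0) = -1, finden wir x(t) = -cos(4·t). Aus der Gleichung für die Position x(t) = -cos(4·t), setzen wir t = -pi/8 ein und erhalten x = 0.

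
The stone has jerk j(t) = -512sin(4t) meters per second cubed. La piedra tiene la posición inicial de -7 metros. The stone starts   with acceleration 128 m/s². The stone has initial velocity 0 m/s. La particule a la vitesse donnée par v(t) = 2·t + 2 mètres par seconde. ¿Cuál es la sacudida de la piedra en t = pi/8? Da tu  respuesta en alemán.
Aus der Gleichung für den Ruck j(t) = -512·sin(4·t), setzen wir t = pi/8 ein und erhalten j = -512.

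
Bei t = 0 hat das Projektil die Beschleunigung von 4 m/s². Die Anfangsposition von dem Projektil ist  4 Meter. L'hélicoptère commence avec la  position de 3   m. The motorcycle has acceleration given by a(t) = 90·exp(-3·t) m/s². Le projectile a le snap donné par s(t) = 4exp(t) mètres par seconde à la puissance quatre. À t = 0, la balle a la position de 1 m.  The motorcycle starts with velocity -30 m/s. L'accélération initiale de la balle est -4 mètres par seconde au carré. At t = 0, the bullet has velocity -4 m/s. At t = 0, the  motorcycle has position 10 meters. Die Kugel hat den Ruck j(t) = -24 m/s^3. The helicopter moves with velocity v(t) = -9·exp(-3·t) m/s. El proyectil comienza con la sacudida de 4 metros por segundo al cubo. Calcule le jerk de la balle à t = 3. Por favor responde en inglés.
We have jerk j(t) = -24. Substituting t = 3: j(3) = -24.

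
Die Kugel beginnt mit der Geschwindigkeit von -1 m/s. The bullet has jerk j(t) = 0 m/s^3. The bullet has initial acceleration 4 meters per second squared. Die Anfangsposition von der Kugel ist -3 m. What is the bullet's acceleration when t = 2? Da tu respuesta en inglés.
To find the answer, we compute 1 integral of j(t) = 0. The antiderivative of jerk, with a(0) = 4, gives acceleration: a(t) = 4. We have acceleration a(t) = 4. Substituting t = 2: a(2) = 4.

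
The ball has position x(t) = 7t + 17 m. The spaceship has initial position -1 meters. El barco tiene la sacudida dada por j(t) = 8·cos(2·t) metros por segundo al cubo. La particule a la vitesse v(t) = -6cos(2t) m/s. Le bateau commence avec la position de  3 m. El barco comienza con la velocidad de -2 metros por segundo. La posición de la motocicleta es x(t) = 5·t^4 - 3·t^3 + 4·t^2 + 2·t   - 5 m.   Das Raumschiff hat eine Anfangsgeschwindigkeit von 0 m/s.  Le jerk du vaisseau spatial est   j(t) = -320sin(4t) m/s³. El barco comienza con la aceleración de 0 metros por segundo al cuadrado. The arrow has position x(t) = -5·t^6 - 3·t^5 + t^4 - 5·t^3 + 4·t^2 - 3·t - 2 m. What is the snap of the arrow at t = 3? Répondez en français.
Pour résoudre ceci, nous devons prendre 4 dérivées de notre équation de la position x(t) = -5·t^6 - 3·t^5 + t^4 - 5·t^3 + 4·t^2 - 3·t - 2. En dérivant la position, nous obtenons la vitesse: v(t) = -30·t^5 - 15·t^4 + 4·t^3 - 15·t^2 + 8·t - 3. En prenant d/dt de v(t), nous trouvons a(t) = -150·t^4 - 60·t^3 + 12·t^2 - 30·t + 8. En prenant d/dt de a(t), nous trouvons j(t) = -600·t^3 - 180·t^2 + 24·t - 30. La dérivée du jerk donne le snap: s(t) = -1800·t^2 - 360·t + 24. Nous avons le snap s(t) = -1800·t^2 - 360·t + 24. En substituant t = 3: s(3) = -17256.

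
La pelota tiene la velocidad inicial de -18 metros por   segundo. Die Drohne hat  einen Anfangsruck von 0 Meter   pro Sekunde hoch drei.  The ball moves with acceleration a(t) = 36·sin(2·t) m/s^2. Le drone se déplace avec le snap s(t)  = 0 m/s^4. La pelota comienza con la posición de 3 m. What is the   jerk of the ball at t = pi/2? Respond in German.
Wir müssen unsere Gleichung für die Beschleunigung a(t) = 36·sin(2·t) 1-mal ableiten. Mit d/dt von a(t) finden wir j(t) = 72·cos(2·t). Wir haben den Ruck j(t) = 72·cos(2·t). Durch Einsetzen von t = pi/2: j(pi/2) = -72.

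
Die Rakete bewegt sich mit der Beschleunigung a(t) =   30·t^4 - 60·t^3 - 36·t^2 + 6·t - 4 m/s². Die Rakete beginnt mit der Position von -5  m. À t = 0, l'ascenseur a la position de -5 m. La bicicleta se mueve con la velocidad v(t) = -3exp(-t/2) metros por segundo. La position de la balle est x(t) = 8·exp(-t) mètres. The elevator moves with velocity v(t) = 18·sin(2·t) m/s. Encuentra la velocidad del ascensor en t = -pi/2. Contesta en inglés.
We have velocity v(t) = 18·sin(2·t). Substituting t = -pi/2: v(-pi/2) = 0.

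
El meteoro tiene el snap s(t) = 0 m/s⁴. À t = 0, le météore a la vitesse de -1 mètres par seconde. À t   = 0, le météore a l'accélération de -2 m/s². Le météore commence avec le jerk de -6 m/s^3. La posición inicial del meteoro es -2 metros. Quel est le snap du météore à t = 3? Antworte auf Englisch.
We have snap s(t) = 0. Substituting t = 3: s(3) = 0.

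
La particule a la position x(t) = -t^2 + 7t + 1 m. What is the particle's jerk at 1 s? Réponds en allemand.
Wir müssen unsere Gleichung für die Position x(t) = -t^2 + 7·t + 1 3-mal ableiten. Mit d/dt von x(t) finden wir v(t) = 7 - 2·t. Die Ableitung von der Geschwindigkeit ergibt die Beschleunigung: a(t) = -2. Die Ableitung von der Beschleunigung ergibt den Ruck: j(t) = 0. Aus der Gleichung für den Ruck j(t) = 0, setzen wir t = 1 ein und erhalten j = 0.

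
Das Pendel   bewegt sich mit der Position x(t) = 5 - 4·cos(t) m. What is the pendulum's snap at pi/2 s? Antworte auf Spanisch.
Para resolver esto, necesitamos tomar 4 derivadas de nuestra ecuación de la posición x(t) = 5 - 4·cos(t). Tomando d/dt de x(t), encontramos v(t) = 4·sin(t). Derivando la velocidad, obtenemos la aceleración: a(t) = 4·cos(t). Derivando la aceleración, obtenemos la sacudida: j(t) = -4·sin(t). Derivando la sacudida, obtenemos el snap: s(t) = -4·cos(t). Tenemos el snap s(t) = -4·cos(t). Sustituyendo t = pi/2: s(pi/2) = 0.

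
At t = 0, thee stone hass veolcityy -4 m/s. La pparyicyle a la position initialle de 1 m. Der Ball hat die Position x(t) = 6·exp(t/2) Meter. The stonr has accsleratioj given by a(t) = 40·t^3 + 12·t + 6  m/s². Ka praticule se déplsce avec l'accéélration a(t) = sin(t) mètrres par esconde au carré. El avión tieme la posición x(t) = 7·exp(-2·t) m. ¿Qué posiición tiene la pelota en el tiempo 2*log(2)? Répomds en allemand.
Wir haben die Position x(t) = 6·exp(t/2). Durch Einsetzen von t = 2*log(2): x(2*log(2)) = 12.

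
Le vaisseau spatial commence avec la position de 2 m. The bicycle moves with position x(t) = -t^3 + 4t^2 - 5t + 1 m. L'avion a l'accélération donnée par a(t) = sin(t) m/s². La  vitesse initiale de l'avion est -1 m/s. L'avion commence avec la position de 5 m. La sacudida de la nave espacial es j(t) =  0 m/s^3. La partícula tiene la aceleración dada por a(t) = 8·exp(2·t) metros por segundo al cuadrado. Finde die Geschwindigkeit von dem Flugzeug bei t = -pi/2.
Wir müssen die Stammfunktion unserer Gleichung für die Beschleunigung a(t) = sin(t) 1-mal finden. Die Stammfunktion von der Beschleunigung ist die Geschwindigkeit. Mit v(0) = -1 erhalten wir v(t) = -cos(t). Aus der Gleichung für die Geschwindigkeit v(t) = -cos(t), setzen wir t = -pi/2 ein und erhalten v = 0.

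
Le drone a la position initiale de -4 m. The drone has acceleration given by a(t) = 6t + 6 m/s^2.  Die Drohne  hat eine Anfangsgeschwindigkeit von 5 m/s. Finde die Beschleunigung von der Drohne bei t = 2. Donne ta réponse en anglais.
Using a(t) = 6·t + 6 and substituting t = 2, we find a = 18.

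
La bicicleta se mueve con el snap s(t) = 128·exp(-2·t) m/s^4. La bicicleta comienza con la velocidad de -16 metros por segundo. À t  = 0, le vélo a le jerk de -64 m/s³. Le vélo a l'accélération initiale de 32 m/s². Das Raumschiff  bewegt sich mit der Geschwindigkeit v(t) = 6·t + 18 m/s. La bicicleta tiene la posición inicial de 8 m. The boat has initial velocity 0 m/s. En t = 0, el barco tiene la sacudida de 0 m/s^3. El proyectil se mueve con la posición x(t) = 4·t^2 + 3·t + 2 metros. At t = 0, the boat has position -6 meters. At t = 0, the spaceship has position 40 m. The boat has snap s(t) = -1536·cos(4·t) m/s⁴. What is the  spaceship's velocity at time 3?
We have velocity v(t) = 6·t + 18. Substituting t = 3: v(3) = 36.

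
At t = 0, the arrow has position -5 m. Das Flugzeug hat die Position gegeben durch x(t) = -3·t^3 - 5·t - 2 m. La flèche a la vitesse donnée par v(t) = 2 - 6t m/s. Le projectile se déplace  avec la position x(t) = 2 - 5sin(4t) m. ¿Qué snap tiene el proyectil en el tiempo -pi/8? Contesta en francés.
Pour résoudre ceci, nous devons prendre 4 dérivées de notre équation de la position x(t) = 2 - 5·sin(4·t). En prenant d/dt de x(t), nous trouvons v(t) = -20·cos(4·t). La dérivée de la vitesse donne l'accélération: a(t) = 80·sin(4·t). En dérivant l'accélération, nous obtenons le jerk: j(t) = 320·cos(4·t). La dérivée du jerk donne le snap: s(t) = -1280·sin(4·t). De l'équation du snap s(t) = -1280·sin(4·t), nous substituons t = -pi/8 pour obtenir s = 1280.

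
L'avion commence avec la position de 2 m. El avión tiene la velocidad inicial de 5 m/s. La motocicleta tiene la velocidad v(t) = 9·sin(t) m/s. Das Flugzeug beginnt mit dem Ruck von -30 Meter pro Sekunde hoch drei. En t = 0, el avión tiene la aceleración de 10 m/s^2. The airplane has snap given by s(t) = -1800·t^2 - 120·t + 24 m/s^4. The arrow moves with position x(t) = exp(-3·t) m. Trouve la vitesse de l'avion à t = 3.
Pour résoudre ceci, nous devons prendre 3 intégrales de notre équation du snap s(t) = -1800·t^2 - 120·t + 24. L'intégrale du snap, avec j(0) = -30, donne le jerk: j(t) = -600·t^3 - 60·t^2 + 24·t - 30. La primitive du jerk, avec a(0) = 10, donne l'accélération: a(t) = -150·t^4 - 20·t^3 + 12·t^2 - 30·t + 10. En prenant ∫a(t)dt et en appliquant v(0) = 5, nous trouvons v(t) = -30·t^5 - 5·t^4 + 4·t^3 - 15·t^2 + 10·t + 5. De l'équation de la vitesse v(t) = -30·t^5 - 5·t^4 + 4·t^3 - 15·t^2 + 10·t + 5, nous substituons t = 3 pour obtenir v = -7687.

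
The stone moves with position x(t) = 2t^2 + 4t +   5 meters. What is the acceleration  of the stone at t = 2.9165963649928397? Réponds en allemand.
Ausgehend von der Position x(t) = 2·t^2 + 4·t + 5, nehmen wir 2 Ableitungen. Durch Ableiten von der Position erhalten wir die Geschwindigkeit: v(t) = 4·t + 4. Durch Ableiten von der Geschwindigkeit erhalten wir die Beschleunigung: a(t) = 4. Aus der Gleichung für die Beschleunigung a(t) = 4, setzen wir t = 2.9165963649928397 ein und erhalten a = 4.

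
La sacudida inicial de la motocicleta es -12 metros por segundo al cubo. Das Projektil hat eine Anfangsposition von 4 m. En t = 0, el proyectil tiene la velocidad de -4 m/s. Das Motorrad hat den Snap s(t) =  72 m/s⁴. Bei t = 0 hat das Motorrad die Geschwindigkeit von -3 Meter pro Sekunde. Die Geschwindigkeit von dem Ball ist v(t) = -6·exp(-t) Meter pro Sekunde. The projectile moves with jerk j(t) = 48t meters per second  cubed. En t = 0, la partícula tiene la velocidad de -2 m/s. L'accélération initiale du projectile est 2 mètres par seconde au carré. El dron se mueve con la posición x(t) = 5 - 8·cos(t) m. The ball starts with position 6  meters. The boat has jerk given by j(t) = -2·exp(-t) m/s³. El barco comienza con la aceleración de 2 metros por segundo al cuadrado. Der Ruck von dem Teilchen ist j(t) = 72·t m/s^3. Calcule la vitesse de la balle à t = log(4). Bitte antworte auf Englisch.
Using v(t) = -6·exp(-t) and substituting t = log(4), we find v = -3/2.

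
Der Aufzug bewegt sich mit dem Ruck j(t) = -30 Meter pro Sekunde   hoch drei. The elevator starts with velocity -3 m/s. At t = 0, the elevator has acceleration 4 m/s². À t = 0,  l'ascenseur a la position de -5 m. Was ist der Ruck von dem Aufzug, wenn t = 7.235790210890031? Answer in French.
En utilisant j(t) = -30 et en substituant t = 7.235790210890031, nous trouvons j = -30.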